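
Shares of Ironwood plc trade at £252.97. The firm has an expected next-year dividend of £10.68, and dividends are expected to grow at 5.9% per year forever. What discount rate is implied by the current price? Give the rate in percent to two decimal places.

10.12%

Rearranging the constant-growth DDM: r = D₁/P₀ + g.
r = 10.6800 / 252.97 + 0.059 = 0.04222 + 0.059 = 0.10122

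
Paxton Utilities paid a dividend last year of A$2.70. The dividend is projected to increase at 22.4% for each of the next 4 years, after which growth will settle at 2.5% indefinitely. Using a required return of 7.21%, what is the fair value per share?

Two-stage DDM. Project D₁…D_4 at 0.224, terminal growth 0.025, discount at r = 0.0721.
D_1 = 3.3048
D_2 = 4.0451
D_3 = 4.9512
D_4 = 6.0602
Terminal value at t=4: TV = D_5/(r−g) = 6.2117/(0.0721−0.025) = 131.8841
P₀ = 3.3048/(1+0.0721)^1 + 4.0451/(1+0.0721)^2 + 4.9512/(1+0.0721)^3 + 6.0602/(1+0.0721)^4 + 131.8841/(1+0.0721)^4 = 115.0347

A$115.03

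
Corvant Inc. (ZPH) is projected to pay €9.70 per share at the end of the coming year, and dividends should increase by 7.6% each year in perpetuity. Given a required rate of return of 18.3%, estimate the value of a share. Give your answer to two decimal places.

Gordon growth model: P₀ = D₁/(r − g), with D₁ = 9.70 given directly.
P₀ = 9.7000 / (0.183 − 0.076) = 9.7000 / 0.107 = 90.6542

€90.65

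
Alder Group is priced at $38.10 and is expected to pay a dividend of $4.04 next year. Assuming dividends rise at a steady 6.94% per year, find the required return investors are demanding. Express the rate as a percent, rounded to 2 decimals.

17.54%

Rearranging the constant-growth DDM: r = D₁/P₀ + g.
r = 4.0400 / 38.10 + 0.0694 = 0.10604 + 0.0694 = 0.17544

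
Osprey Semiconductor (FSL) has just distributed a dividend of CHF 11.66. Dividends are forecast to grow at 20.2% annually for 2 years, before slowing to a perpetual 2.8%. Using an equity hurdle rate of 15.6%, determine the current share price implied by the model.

CHF 125.98

Two-stage DDM. Project D₁…D_2 at 0.202, terminal growth 0.028, discount at r = 0.156.
D_1 = 14.0153
D_2 = 16.8464
Terminal value at t=2: TV = D_3/(r−g) = 17.3181/(0.156−0.028) = 135.2978
P₀ = 14.0153/(1+0.156)^1 + 16.8464/(1+0.156)^2 + 135.2978/(1+0.156)^2 = 125.9757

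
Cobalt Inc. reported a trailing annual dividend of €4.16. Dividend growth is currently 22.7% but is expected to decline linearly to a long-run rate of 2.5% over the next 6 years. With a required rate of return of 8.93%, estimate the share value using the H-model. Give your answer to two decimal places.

€105.52

H-model: P₀ = D₀[(1+g_L) + H(g_S−g_L)]/(r−g_L), with H = 6/2 = 3.
P₀ = 4.16 × [(1+0.025) + 3×(0.227−0.025)] / (0.0893−0.025)
   = 4.16 × 1.6310 / 0.0643 = 105.5204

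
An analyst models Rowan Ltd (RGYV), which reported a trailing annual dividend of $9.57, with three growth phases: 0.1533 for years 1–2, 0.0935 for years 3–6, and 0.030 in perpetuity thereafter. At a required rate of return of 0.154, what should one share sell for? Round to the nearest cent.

$116.61

Three-stage DDM. Project D₁…D_6; terminal Gordon value at t=6 with g = 0.03; discount at r = 0.154.
D_1 = 11.0371
D_2 = 12.7291
D_3 = 13.9192
D_4 = 15.2207
D_5 = 16.6438
D_6 = 18.2000
TV_6 = 18.7460/(0.154−0.03) = 151.1775
P₀ = Σ Dₜ/(1+r)ᵗ + TV_6/(1+r)^6 = 116.6116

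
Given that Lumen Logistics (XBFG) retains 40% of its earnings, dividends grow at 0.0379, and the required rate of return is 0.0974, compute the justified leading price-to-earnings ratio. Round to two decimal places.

10.08

Payout ratio b = 1 − 0.40 = 0.60.
Justified leading P/E = b/(r−g) = 0.60/(0.0974−0.0379) = 10.0840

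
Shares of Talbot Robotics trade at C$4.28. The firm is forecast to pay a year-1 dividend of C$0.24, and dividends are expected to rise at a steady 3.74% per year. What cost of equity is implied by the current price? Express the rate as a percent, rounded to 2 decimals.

Rearranging the constant-growth DDM: r = D₁/P₀ + g.
r = 0.2400 / 4.28 + 0.0374 = 0.05607 + 0.0374 = 0.09347

9.35%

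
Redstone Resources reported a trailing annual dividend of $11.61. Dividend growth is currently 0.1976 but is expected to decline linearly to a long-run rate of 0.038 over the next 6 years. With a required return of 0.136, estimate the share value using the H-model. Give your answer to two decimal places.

$179.69

H-model: P₀ = D₀[(1+g_L) + H(g_S−g_L)]/(r−g_L), with H = 6/2 = 3.
P₀ = 11.61 × [(1+0.038) + 3×(0.1976−0.038)] / (0.136−0.038)
   = 11.61 × 1.5168 / 0.098 = 179.6944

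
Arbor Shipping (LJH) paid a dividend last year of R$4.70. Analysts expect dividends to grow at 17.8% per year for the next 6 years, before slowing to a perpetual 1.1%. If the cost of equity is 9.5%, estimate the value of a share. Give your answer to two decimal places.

R$124.39

Two-stage DDM. Project D₁…D_6 at 0.178, terminal growth 0.011, discount at r = 0.095.
D_1 = 5.5366
D_2 = 6.5221
D_3 = 7.6831
D_4 = 9.0506
D_5 = 10.6616
D_6 = 12.5594
Terminal value at t=6: TV = D_7/(r−g) = 12.6976/(0.095−0.011) = 151.1616
P₀ = 5.5366/(1+0.095)^1 + 6.5221/(1+0.095)^2 + 7.6831/(1+0.095)^3 + 9.0506/(1+0.095)^4 + 10.6616/(1+0.095)^5 + 12.5594/(1+0.095)^6 + 151.1616/(1+0.095)^6 = 124.3928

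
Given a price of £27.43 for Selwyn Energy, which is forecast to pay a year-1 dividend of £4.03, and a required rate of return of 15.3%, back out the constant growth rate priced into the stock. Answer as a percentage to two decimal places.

From P₀ = D₁/(r − g), the implied growth is g = r − D₁/P₀.
g = 0.153 − 4.03/27.43 = 0.153 − 0.14692 = 0.00608

0.61%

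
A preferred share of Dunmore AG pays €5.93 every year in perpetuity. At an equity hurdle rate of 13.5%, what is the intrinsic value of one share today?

Zero-growth DDM (perpetuity): P₀ = D/r = 5.93 / 0.135 = 43.9259

€43.93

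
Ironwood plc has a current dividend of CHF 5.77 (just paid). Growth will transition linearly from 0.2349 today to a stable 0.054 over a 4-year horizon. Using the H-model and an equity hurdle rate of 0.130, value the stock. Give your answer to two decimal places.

CHF 107.49

H-model: P₀ = D₀[(1+g_L) + H(g_S−g_L)]/(r−g_L), with H = 4/2 = 2.
P₀ = 5.77 × [(1+0.054) + 2×(0.2349−0.054)] / (0.13−0.054)
   = 5.77 × 1.4158 / 0.076 = 107.4890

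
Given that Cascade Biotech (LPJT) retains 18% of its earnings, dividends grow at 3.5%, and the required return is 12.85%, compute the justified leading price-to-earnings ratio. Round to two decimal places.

8.77

Payout ratio b = 1 − 0.18 = 0.82.
Justified leading P/E = b/(r−g) = 0.82/(0.1285−0.035) = 8.7701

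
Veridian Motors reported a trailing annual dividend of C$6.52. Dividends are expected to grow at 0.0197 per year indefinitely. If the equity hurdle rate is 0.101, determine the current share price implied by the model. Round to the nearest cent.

C$81.78

Gordon growth model: P₀ = D₁/(r − g). D₁ = 6.52 × (1 + 0.0197) = 6.6484.
P₀ = 6.6484 / (0.101 − 0.0197) = 6.6484 / 0.0813 = 81.7767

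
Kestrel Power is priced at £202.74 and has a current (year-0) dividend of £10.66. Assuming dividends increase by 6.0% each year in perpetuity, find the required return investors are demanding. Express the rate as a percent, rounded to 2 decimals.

11.57%

Rearranging the constant-growth DDM: r = D₁/P₀ + g.
D₁ = 10.66 × (1 + 0.06) = 11.2996.
r = 11.2996 / 202.74 + 0.06 = 0.05573 + 0.06 = 0.11573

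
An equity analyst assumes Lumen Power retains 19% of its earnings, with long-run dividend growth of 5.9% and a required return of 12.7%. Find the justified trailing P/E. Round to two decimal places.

Payout ratio b = 1 − 0.19 = 0.81.
Justified trailing P/E = b(1+g)/(r−g) = 0.81×(1+0.059)/(0.127−0.059) = 12.6146

12.61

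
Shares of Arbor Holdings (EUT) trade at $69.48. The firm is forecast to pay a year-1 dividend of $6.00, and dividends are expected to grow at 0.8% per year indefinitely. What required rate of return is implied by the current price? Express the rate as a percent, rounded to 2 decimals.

Rearranging the constant-growth DDM: r = D₁/P₀ + g.
r = 6.0000 / 69.48 + 0.008 = 0.08636 + 0.008 = 0.09436

9.44%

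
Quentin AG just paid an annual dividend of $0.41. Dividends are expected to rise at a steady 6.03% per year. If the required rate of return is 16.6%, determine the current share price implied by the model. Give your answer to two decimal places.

Gordon growth model: P₀ = D₁/(r − g). D₁ = 0.41 × (1 + 0.0603) = 0.4347.
P₀ = 0.4347 / (0.166 − 0.0603) = 0.4347 / 0.1057 = 4.1128

$4.11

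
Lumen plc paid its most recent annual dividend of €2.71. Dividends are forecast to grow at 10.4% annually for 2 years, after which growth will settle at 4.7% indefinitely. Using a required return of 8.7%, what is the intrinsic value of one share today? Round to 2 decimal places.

Two-stage DDM. Project D₁…D_2 at 0.104, terminal growth 0.047, discount at r = 0.087.
D_1 = 2.9918
D_2 = 3.3030
Terminal value at t=2: TV = D_3/(r−g) = 3.4582/(0.087−0.047) = 86.4558
P₀ = 2.9918/(1+0.087)^1 + 3.3030/(1+0.087)^2 + 86.4558/(1+0.087)^2 = 78.7181

€78.72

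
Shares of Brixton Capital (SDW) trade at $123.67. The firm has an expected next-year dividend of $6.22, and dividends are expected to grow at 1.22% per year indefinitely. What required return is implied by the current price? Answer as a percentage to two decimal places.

6.25%

Rearranging the constant-growth DDM: r = D₁/P₀ + g.
r = 6.2200 / 123.67 + 0.0122 = 0.05030 + 0.0122 = 0.06250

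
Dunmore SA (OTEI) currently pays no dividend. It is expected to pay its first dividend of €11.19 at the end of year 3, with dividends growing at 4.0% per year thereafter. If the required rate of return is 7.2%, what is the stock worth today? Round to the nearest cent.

€304.29

Deferred-dividend DDM. At t=2 the remaining stream is a growing perpetuity with first payment D_3 = 11.19.
V_2 = D_3/(r−g) = 11.19/(0.072−0.04) = 349.6875
P₀ = V_2/(1+r)^2 = 349.6875/(1+0.072)^2 = 304.2920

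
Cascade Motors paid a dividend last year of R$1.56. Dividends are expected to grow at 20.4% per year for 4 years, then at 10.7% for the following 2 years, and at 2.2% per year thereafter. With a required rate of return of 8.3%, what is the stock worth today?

R$54.83

Three-stage DDM. Project D₁…D_6; terminal Gordon value at t=6 with g = 0.022; discount at r = 0.083.
D_1 = 1.8782
D_2 = 2.2614
D_3 = 2.7227
D_4 = 3.2782
D_5 = 3.6289
D_6 = 4.0172
TV_6 = 4.1056/(0.083−0.022) = 67.3049
P₀ = Σ Dₜ/(1+r)ᵗ + TV_6/(1+r)^6 = 54.8278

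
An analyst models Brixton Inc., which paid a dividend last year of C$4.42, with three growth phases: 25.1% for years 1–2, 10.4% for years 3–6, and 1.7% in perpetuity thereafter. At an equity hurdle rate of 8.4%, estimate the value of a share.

C$131.78

Three-stage DDM. Project D₁…D_6; terminal Gordon value at t=6 with g = 0.017; discount at r = 0.084.
D_1 = 5.5294
D_2 = 6.9173
D_3 = 7.6367
D_4 = 8.4309
D_5 = 9.3077
D_6 = 10.2757
TV_6 = 10.4504/(0.084−0.017) = 155.9766
P₀ = Σ Dₜ/(1+r)ᵗ + TV_6/(1+r)^6 = 131.7767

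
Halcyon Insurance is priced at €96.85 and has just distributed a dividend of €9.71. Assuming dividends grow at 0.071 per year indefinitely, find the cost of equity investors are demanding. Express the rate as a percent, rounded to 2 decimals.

17.84%

Rearranging the constant-growth DDM: r = D₁/P₀ + g.
D₁ = 9.71 × (1 + 0.071) = 10.3994.
r = 10.3994 / 96.85 + 0.071 = 0.10738 + 0.071 = 0.17838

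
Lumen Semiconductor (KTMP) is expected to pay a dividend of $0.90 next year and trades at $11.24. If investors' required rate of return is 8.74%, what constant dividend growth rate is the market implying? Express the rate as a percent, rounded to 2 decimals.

0.73%

From P₀ = D₁/(r − g), the implied growth is g = r − D₁/P₀.
g = 0.0874 − 0.90/11.24 = 0.0874 − 0.08007 = 0.00733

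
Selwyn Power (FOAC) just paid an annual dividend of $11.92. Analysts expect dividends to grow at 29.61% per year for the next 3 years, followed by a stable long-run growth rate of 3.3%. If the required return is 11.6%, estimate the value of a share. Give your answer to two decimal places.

$280.99

Two-stage DDM. Project D₁…D_3 at 0.2961, terminal growth 0.033, discount at r = 0.116.
D_1 = 15.4495
D_2 = 20.0241
D_3 = 25.9533
Terminal value at t=3: TV = D_4/(r−g) = 26.8097/(0.116−0.033) = 323.0085
P₀ = 15.4495/(1+0.116)^1 + 20.0241/(1+0.116)^2 + 25.9533/(1+0.116)^3 + 323.0085/(1+0.116)^3 = 280.9859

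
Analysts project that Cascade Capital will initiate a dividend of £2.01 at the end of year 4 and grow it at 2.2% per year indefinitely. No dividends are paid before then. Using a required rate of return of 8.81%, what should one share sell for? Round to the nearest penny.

£23.60

Deferred-dividend DDM. At t=3 the remaining stream is a growing perpetuity with first payment D_4 = 2.01.
V_3 = D_4/(r−g) = 2.01/(0.0881−0.022) = 30.4085
P₀ = V_3/(1+r)^3 = 30.4085/(1+0.0881)^3 = 23.6041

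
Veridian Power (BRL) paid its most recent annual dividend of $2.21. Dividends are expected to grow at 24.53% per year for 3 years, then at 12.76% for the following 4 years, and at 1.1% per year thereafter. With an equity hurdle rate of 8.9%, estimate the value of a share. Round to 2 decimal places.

Three-stage DDM. Project D₁…D_7; terminal Gordon value at t=7 with g = 0.011; discount at r = 0.089.
D_1 = 2.7521
D_2 = 3.4272
D_3 = 4.2679
D_4 = 4.8125
D_5 = 5.4266
D_6 = 6.1190
D_7 = 6.8998
TV_7 = 6.9757/(0.089−0.011) = 89.4316
P₀ = Σ Dₜ/(1+r)ᵗ + TV_7/(1+r)^7 = 72.3917

$72.39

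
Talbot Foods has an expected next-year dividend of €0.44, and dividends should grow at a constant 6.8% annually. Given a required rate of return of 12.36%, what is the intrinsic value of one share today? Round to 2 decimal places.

€7.91

Gordon growth model: P₀ = D₁/(r − g), with D₁ = 0.44 given directly.
P₀ = 0.4400 / (0.1236 − 0.068) = 0.4400 / 0.0556 = 7.9137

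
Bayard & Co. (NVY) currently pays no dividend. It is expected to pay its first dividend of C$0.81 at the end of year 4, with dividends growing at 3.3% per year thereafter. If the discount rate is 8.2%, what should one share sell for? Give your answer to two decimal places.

C$13.05

Deferred-dividend DDM. At t=3 the remaining stream is a growing perpetuity with first payment D_4 = 0.81.
V_3 = D_4/(r−g) = 0.81/(0.082−0.033) = 16.5306
P₀ = V_3/(1+r)^3 = 16.5306/(1+0.082)^3 = 13.0499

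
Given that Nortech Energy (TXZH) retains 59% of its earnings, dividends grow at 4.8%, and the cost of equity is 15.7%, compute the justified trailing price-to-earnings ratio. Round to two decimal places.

3.94

Payout ratio b = 1 − 0.59 = 0.41.
Justified trailing P/E = b(1+g)/(r−g) = 0.41×(1+0.048)/(0.157−0.048) = 3.9420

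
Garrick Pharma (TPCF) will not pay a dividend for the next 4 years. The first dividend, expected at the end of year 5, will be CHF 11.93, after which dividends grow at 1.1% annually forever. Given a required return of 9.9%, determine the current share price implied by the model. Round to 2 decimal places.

Deferred-dividend DDM. At t=4 the remaining stream is a growing perpetuity with first payment D_5 = 11.93.
V_4 = D_5/(r−g) = 11.93/(0.099−0.011) = 135.5682
P₀ = V_4/(1+r)^4 = 135.5682/(1+0.099)^4 = 92.9324

CHF 92.93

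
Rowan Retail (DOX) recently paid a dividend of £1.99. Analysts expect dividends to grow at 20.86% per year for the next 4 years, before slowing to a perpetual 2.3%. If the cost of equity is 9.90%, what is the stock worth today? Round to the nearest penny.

Two-stage DDM. Project D₁…D_4 at 0.2086, terminal growth 0.023, discount at r = 0.099.
D_1 = 2.4051
D_2 = 2.9068
D_3 = 3.5132
D_4 = 4.2460
Terminal value at t=4: TV = D_5/(r−g) = 4.3437/(0.099−0.023) = 57.1538
P₀ = 2.4051/(1+0.099)^1 + 2.9068/(1+0.099)^2 + 3.5132/(1+0.099)^3 + 4.2460/(1+0.099)^4 + 57.1538/(1+0.099)^4 = 49.3317

£49.33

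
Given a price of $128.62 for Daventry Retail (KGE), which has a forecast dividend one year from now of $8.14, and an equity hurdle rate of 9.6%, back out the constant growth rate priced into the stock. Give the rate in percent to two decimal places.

3.27%

From P₀ = D₁/(r − g), the implied growth is g = r − D₁/P₀.
g = 0.096 − 8.14/128.62 = 0.096 − 0.06329 = 0.03271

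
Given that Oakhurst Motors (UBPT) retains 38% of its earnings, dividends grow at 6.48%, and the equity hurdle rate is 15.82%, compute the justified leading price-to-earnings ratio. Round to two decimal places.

Payout ratio b = 1 − 0.38 = 0.62.
Justified leading P/E = b/(r−g) = 0.62/(0.1582−0.0648) = 6.6381

6.64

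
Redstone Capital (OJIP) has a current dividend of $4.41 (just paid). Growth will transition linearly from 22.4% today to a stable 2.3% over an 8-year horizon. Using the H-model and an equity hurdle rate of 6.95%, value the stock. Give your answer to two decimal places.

H-model: P₀ = D₀[(1+g_L) + H(g_S−g_L)]/(r−g_L), with H = 8/2 = 4.
P₀ = 4.41 × [(1+0.023) + 4×(0.224−0.023)] / (0.0695−0.023)
   = 4.41 × 1.8270 / 0.0465 = 173.2703

$173.27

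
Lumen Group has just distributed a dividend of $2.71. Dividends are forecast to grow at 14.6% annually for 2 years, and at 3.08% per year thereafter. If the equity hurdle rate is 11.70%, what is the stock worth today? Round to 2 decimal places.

$39.74

Two-stage DDM. Project D₁…D_2 at 0.146, terminal growth 0.0308, discount at r = 0.117.
D_1 = 3.1057
D_2 = 3.5591
Terminal value at t=2: TV = D_3/(r−g) = 3.6687/(0.117−0.0308) = 42.5604
P₀ = 3.1057/(1+0.117)^1 + 3.5591/(1+0.117)^2 + 42.5604/(1+0.117)^2 = 39.7443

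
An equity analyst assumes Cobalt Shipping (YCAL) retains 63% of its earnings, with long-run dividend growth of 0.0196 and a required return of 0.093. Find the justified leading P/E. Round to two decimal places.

Payout ratio b = 1 − 0.63 = 0.37.
Justified leading P/E = b/(r−g) = 0.37/(0.093−0.0196) = 5.0409

5.04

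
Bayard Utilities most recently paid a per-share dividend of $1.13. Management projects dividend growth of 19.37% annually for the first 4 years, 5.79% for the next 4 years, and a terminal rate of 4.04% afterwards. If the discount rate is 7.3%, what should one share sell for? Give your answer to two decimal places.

Three-stage DDM. Project D₁…D_8; terminal Gordon value at t=8 with g = 0.0404; discount at r = 0.073.
D_1 = 1.3489
D_2 = 1.6102
D_3 = 1.9220
D_4 = 2.2943
D_5 = 2.4272
D_6 = 2.5677
D_7 = 2.7164
D_8 = 2.8737
TV_8 = 2.9898/(0.073−0.0404) = 91.7108
P₀ = Σ Dₜ/(1+r)ᵗ + TV_8/(1+r)^8 = 64.8198

$64.82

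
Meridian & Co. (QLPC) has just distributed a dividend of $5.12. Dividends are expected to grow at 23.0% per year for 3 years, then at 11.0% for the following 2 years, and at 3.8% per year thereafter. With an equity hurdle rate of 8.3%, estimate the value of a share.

$217.24

Three-stage DDM. Project D₁…D_5; terminal Gordon value at t=5 with g = 0.038; discount at r = 0.083.
D_1 = 6.2976
D_2 = 7.7460
D_3 = 9.5276
D_4 = 10.5757
D_5 = 11.7390
TV_5 = 12.1851/(0.083−0.038) = 270.7797
P₀ = Σ Dₜ/(1+r)ᵗ + TV_5/(1+r)^5 = 217.2366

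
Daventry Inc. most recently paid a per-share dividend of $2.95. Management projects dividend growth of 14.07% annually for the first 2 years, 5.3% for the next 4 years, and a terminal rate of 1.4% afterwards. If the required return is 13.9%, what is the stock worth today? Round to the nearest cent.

$33.21

Three-stage DDM. Project D₁…D_6; terminal Gordon value at t=6 with g = 0.014; discount at r = 0.139.
D_1 = 3.3651
D_2 = 3.8385
D_3 = 4.0420
D_4 = 4.2562
D_5 = 4.4818
D_6 = 4.7193
TV_6 = 4.7854/(0.139−0.014) = 38.2830
P₀ = Σ Dₜ/(1+r)ᵗ + TV_6/(1+r)^6 = 33.2101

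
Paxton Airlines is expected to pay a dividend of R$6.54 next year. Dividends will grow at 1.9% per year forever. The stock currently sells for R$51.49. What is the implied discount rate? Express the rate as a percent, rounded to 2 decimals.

Rearranging the constant-growth DDM: r = D₁/P₀ + g.
r = 6.5400 / 51.49 + 0.019 = 0.12701 + 0.019 = 0.14601

14.60%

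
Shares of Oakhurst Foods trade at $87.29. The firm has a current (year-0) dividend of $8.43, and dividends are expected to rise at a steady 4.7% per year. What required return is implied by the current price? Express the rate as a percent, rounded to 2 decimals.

Rearranging the constant-growth DDM: r = D₁/P₀ + g.
D₁ = 8.43 × (1 + 0.047) = 8.8262.
r = 8.8262 / 87.29 + 0.047 = 0.10111 + 0.047 = 0.14811

14.81%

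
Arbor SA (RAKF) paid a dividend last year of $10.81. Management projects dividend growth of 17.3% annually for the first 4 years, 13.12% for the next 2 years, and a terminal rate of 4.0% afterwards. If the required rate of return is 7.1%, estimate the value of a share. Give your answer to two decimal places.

$670.49

Three-stage DDM. Project D₁…D_6; terminal Gordon value at t=6 with g = 0.04; discount at r = 0.071.
D_1 = 12.6801
D_2 = 14.8738
D_3 = 17.4470
D_4 = 20.4653
D_5 = 23.1503
D_6 = 26.1877
TV_6 = 27.2352/(0.071−0.04) = 878.5534
P₀ = Σ Dₜ/(1+r)ᵗ + TV_6/(1+r)^6 = 670.4899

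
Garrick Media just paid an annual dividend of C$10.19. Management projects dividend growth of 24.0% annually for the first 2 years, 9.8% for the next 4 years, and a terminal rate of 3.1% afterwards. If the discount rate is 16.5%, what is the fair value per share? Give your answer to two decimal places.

Three-stage DDM. Project D₁…D_6; terminal Gordon value at t=6 with g = 0.031; discount at r = 0.165.
D_1 = 12.6356
D_2 = 15.6681
D_3 = 17.2036
D_4 = 18.8896
D_5 = 20.7408
D_6 = 22.7733
TV_6 = 23.4793/(0.165−0.031) = 175.2188
P₀ = Σ Dₜ/(1+r)ᵗ + TV_6/(1+r)^6 = 132.3841

C$132.38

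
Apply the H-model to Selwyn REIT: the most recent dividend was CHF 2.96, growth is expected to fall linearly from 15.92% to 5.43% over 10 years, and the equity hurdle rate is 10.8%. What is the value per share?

CHF 87.03

H-model: P₀ = D₀[(1+g_L) + H(g_S−g_L)]/(r−g_L), with H = 10/2 = 5.
P₀ = 2.96 × [(1+0.0543) + 5×(0.1592−0.0543)] / (0.108−0.0543)
   = 2.96 × 1.5788 / 0.0537 = 87.0251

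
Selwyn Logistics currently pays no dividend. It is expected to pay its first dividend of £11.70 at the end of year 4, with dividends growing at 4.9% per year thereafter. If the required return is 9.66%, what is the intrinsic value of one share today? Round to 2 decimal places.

Deferred-dividend DDM. At t=3 the remaining stream is a growing perpetuity with first payment D_4 = 11.70.
V_3 = D_4/(r−g) = 11.70/(0.0966−0.049) = 245.7983
P₀ = V_3/(1+r)^3 = 245.7983/(1+0.0966)^3 = 186.3950

£186.39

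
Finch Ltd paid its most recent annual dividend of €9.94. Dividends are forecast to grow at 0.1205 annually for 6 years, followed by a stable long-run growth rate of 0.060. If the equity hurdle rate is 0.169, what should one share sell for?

Two-stage DDM. Project D₁…D_6 at 0.1205, terminal growth 0.06, discount at r = 0.169.
D_1 = 11.1378
D_2 = 12.4799
D_3 = 13.9837
D_4 = 15.6687
D_5 = 17.5568
D_6 = 19.6724
Terminal value at t=6: TV = D_7/(r−g) = 20.8528/(0.169−0.06) = 191.3097
P₀ = 11.1378/(1+0.169)^1 + 12.4799/(1+0.169)^2 + 13.9837/(1+0.169)^3 + 15.6687/(1+0.169)^4 + 17.5568/(1+0.169)^5 + 19.6724/(1+0.169)^6 + 191.3097/(1+0.169)^6 = 126.5178

€126.52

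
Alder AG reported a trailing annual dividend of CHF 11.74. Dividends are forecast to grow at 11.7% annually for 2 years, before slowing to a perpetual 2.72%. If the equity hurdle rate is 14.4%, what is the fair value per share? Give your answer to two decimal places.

Two-stage DDM. Project D₁…D_2 at 0.117, terminal growth 0.0272, discount at r = 0.144.
D_1 = 13.1136
D_2 = 14.6479
Terminal value at t=2: TV = D_3/(r−g) = 15.0463/(0.144−0.0272) = 128.8210
P₀ = 13.1136/(1+0.144)^1 + 14.6479/(1+0.144)^2 + 128.8210/(1+0.144)^2 = 121.0869

CHF 121.09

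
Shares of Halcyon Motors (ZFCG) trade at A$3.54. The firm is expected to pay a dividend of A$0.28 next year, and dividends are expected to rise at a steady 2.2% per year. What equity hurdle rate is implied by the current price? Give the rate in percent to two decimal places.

Rearranging the constant-growth DDM: r = D₁/P₀ + g.
r = 0.2800 / 3.54 + 0.022 = 0.07910 + 0.022 = 0.10110

10.11%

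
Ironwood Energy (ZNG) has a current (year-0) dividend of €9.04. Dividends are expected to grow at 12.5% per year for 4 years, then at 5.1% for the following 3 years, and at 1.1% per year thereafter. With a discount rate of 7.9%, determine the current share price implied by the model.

€217.38

Three-stage DDM. Project D₁…D_7; terminal Gordon value at t=7 with g = 0.011; discount at r = 0.079.
D_1 = 10.1700
D_2 = 11.4412
D_3 = 12.8714
D_4 = 14.4803
D_5 = 15.2188
D_6 = 15.9950
D_7 = 16.8107
TV_7 = 16.9957/(0.079−0.011) = 249.9361
P₀ = Σ Dₜ/(1+r)ᵗ + TV_7/(1+r)^7 = 217.3800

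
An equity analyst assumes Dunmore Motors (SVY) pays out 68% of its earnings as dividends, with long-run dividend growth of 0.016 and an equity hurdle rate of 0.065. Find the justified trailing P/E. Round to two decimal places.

14.10

Justified trailing P/E = b(1+g)/(r−g) = 0.68×(1+0.016)/(0.065−0.016) = 14.0996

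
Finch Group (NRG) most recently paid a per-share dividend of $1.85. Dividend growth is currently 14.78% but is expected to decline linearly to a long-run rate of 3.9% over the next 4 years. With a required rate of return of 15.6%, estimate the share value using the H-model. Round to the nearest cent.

$19.87

H-model: P₀ = D₀[(1+g_L) + H(g_S−g_L)]/(r−g_L), with H = 4/2 = 2.
P₀ = 1.85 × [(1+0.039) + 2×(0.1478−0.039)] / (0.156−0.039)
   = 1.85 × 1.2566 / 0.117 = 19.8693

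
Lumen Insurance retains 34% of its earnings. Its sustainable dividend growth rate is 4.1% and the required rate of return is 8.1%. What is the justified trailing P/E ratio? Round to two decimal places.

Payout ratio b = 1 − 0.34 = 0.66.
Justified trailing P/E = b(1+g)/(r−g) = 0.66×(1+0.041)/(0.081−0.041) = 17.1765

17.18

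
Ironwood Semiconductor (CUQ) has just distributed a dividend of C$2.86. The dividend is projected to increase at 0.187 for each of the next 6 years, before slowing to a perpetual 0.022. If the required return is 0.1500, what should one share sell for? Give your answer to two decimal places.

Two-stage DDM. Project D₁…D_6 at 0.187, terminal growth 0.022, discount at r = 0.15.
D_1 = 3.3948
D_2 = 4.0297
D_3 = 4.7832
D_4 = 5.6777
D_5 = 6.7394
D_6 = 7.9996
Terminal value at t=6: TV = D_7/(r−g) = 8.1756/(0.15−0.022) = 63.8721
P₀ = 3.3948/(1+0.15)^1 + 4.0297/(1+0.15)^2 + 4.7832/(1+0.15)^3 + 5.6777/(1+0.15)^4 + 6.7394/(1+0.15)^5 + 7.9996/(1+0.15)^6 + 63.8721/(1+0.15)^6 = 46.8131

C$46.81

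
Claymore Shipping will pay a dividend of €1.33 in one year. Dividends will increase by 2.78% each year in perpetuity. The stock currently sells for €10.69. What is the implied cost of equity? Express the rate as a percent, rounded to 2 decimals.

15.22%

Rearranging the constant-growth DDM: r = D₁/P₀ + g.
r = 1.3300 / 10.69 + 0.0278 = 0.12442 + 0.0278 = 0.15222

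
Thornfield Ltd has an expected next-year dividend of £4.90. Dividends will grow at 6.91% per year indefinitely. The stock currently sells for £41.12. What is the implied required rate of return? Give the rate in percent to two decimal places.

Rearranging the constant-growth DDM: r = D₁/P₀ + g.
r = 4.9000 / 41.12 + 0.0691 = 0.11916 + 0.0691 = 0.18826

18.83%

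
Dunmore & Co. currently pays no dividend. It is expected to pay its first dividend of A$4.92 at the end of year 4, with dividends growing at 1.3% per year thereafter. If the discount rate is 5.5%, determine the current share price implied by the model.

Deferred-dividend DDM. At t=3 the remaining stream is a growing perpetuity with first payment D_4 = 4.92.
V_3 = D_4/(r−g) = 4.92/(0.055−0.013) = 117.1429
P₀ = V_3/(1+r)^3 = 117.1429/(1+0.055)^3 = 99.7605

A$99.76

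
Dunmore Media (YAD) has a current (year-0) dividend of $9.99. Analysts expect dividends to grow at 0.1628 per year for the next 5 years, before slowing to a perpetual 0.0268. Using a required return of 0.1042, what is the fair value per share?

Two-stage DDM. Project D₁…D_5 at 0.1628, terminal growth 0.0268, discount at r = 0.1042.
D_1 = 11.6164
D_2 = 13.5075
D_3 = 15.7065
D_4 = 18.2636
D_5 = 21.2369
Terminal value at t=5: TV = D_6/(r−g) = 21.8060/(0.1042−0.0268) = 281.7316
P₀ = 11.6164/(1+0.1042)^1 + 13.5075/(1+0.1042)^2 + 15.7065/(1+0.1042)^3 + 18.2636/(1+0.1042)^4 + 21.2369/(1+0.1042)^5 + 281.7316/(1+0.1042)^5 = 230.1196

$230.12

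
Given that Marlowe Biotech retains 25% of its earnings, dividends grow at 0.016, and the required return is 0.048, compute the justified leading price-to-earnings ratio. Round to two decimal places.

23.44

Payout ratio b = 1 − 0.25 = 0.75.
Justified leading P/E = b/(r−g) = 0.75/(0.048−0.016) = 23.4375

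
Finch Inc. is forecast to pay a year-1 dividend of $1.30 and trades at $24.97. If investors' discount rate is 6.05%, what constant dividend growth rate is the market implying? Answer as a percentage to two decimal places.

From P₀ = D₁/(r − g), the implied growth is g = r − D₁/P₀.
g = 0.0605 − 1.30/24.97 = 0.0605 − 0.05206 = 0.00844

0.84%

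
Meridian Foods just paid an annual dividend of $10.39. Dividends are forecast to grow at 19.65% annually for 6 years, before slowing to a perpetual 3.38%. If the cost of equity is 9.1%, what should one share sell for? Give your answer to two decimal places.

$413.91

Two-stage DDM. Project D₁…D_6 at 0.1965, terminal growth 0.0338, discount at r = 0.091.
D_1 = 12.4316
D_2 = 14.8745
D_3 = 17.7973
D_4 = 21.2944
D_5 = 25.4788
D_6 = 30.4854
Terminal value at t=6: TV = D_7/(r−g) = 31.5158/(0.091−0.0338) = 550.9755
P₀ = 12.4316/(1+0.091)^1 + 14.8745/(1+0.091)^2 + 17.7973/(1+0.091)^3 + 21.2944/(1+0.091)^4 + 25.4788/(1+0.091)^5 + 30.4854/(1+0.091)^6 + 550.9755/(1+0.091)^6 = 413.9141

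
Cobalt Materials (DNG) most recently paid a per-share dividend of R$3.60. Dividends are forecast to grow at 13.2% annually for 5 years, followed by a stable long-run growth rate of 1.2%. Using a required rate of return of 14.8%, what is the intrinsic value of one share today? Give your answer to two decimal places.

Two-stage DDM. Project D₁…D_5 at 0.132, terminal growth 0.012, discount at r = 0.148.
D_1 = 4.0752
D_2 = 4.6131
D_3 = 5.2221
D_4 = 5.9114
D_5 = 6.6917
Terminal value at t=5: TV = D_6/(r−g) = 6.7720/(0.148−0.012) = 49.7939
P₀ = 4.0752/(1+0.148)^1 + 4.6131/(1+0.148)^2 + 5.2221/(1+0.148)^3 + 5.9114/(1+0.148)^4 + 6.6917/(1+0.148)^5 + 49.7939/(1+0.148)^5 = 42.2340

R$42.23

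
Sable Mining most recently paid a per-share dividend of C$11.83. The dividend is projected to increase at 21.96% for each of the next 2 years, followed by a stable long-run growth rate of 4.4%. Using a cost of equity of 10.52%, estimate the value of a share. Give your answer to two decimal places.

Two-stage DDM. Project D₁…D_2 at 0.2196, terminal growth 0.044, discount at r = 0.1052.
D_1 = 14.4279
D_2 = 17.5962
Terminal value at t=2: TV = D_3/(r−g) = 18.3705/(0.1052−0.044) = 300.1709
P₀ = 14.4279/(1+0.1052)^1 + 17.5962/(1+0.1052)^2 + 300.1709/(1+0.1052)^2 = 273.2066

C$273.21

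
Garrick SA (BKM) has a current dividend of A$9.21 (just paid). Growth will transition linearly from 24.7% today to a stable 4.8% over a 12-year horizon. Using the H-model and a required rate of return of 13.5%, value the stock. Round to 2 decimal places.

H-model: P₀ = D₀[(1+g_L) + H(g_S−g_L)]/(r−g_L), with H = 12/2 = 6.
P₀ = 9.21 × [(1+0.048) + 6×(0.247−0.048)] / (0.135−0.048)
   = 9.21 × 2.2420 / 0.087 = 237.3428

A$237.34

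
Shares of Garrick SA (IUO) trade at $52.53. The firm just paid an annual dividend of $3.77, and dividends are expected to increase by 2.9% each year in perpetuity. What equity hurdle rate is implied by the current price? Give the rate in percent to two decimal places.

Rearranging the constant-growth DDM: r = D₁/P₀ + g.
D₁ = 3.77 × (1 + 0.029) = 3.8793.
r = 3.8793 / 52.53 + 0.029 = 0.07385 + 0.029 = 0.10285

10.28%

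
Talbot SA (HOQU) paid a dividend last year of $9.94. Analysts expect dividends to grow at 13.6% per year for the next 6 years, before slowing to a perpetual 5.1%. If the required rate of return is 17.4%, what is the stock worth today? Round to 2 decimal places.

$122.95

Two-stage DDM. Project D₁…D_6 at 0.136, terminal growth 0.051, discount at r = 0.174.
D_1 = 11.2918
D_2 = 12.8275
D_3 = 14.5721
D_4 = 16.5539
D_5 = 18.8052
D_6 = 21.3627
Terminal value at t=6: TV = D_7/(r−g) = 22.4522/(0.174−0.051) = 182.5383
P₀ = 11.2918/(1+0.174)^1 + 12.8275/(1+0.174)^2 + 14.5721/(1+0.174)^3 + 16.5539/(1+0.174)^4 + 18.8052/(1+0.174)^5 + 21.3627/(1+0.174)^6 + 182.5383/(1+0.174)^6 = 122.9545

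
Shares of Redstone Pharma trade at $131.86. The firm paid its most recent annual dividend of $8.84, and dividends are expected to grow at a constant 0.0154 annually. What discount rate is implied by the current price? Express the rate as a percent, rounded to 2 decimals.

8.35%

Rearranging the constant-growth DDM: r = D₁/P₀ + g.
D₁ = 8.84 × (1 + 0.0154) = 8.9761.
r = 8.9761 / 131.86 + 0.0154 = 0.06807 + 0.0154 = 0.08347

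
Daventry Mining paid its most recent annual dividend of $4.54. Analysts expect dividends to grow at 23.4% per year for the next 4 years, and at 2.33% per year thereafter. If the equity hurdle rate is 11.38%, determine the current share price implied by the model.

Two-stage DDM. Project D₁…D_4 at 0.234, terminal growth 0.0233, discount at r = 0.1138.
D_1 = 5.6024
D_2 = 6.9133
D_3 = 8.5310
D_4 = 10.5273
Terminal value at t=4: TV = D_5/(r−g) = 10.7726/(0.1138−0.0233) = 119.0340
P₀ = 5.6024/(1+0.1138)^1 + 6.9133/(1+0.1138)^2 + 8.5310/(1+0.1138)^3 + 10.5273/(1+0.1138)^4 + 119.0340/(1+0.1138)^4 = 100.9642

$100.96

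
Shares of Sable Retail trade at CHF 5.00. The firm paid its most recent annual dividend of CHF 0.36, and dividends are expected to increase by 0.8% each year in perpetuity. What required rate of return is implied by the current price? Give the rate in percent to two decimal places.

Rearranging the constant-growth DDM: r = D₁/P₀ + g.
D₁ = 0.36 × (1 + 0.008) = 0.3629.
r = 0.3629 / 5.00 + 0.008 = 0.07258 + 0.008 = 0.08058

8.06%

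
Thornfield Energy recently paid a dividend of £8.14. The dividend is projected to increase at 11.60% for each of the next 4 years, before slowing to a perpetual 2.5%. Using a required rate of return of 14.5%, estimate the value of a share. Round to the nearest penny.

£93.30

Two-stage DDM. Project D₁…D_4 at 0.116, terminal growth 0.025, discount at r = 0.145.
D_1 = 9.0842
D_2 = 10.1380
D_3 = 11.3140
D_4 = 12.6264
Terminal value at t=4: TV = D_5/(r−g) = 12.9421/(0.145−0.025) = 107.8509
P₀ = 9.0842/(1+0.145)^1 + 10.1380/(1+0.145)^2 + 11.3140/(1+0.145)^3 + 12.6264/(1+0.145)^4 + 107.8509/(1+0.145)^4 = 93.2982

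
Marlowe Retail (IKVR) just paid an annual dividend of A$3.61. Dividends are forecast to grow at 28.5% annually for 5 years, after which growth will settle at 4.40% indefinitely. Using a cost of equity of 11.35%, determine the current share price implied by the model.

Two-stage DDM. Project D₁…D_5 at 0.285, terminal growth 0.044, discount at r = 0.1135.
D_1 = 4.6388
D_2 = 5.9609
D_3 = 7.6598
D_4 = 9.8428
D_5 = 12.6480
Terminal value at t=5: TV = D_6/(r−g) = 13.2045/(0.1135−0.044) = 189.9934
P₀ = 4.6388/(1+0.1135)^1 + 5.9609/(1+0.1135)^2 + 7.6598/(1+0.1135)^3 + 9.8428/(1+0.1135)^4 + 12.6480/(1+0.1135)^5 + 189.9934/(1+0.1135)^5 = 139.3041

A$139.30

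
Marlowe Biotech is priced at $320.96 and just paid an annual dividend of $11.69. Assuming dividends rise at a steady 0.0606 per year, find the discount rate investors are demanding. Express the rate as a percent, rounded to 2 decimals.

9.92%

Rearranging the constant-growth DDM: r = D₁/P₀ + g.
D₁ = 11.69 × (1 + 0.0606) = 12.3984.
r = 12.3984 / 320.96 + 0.0606 = 0.03863 + 0.0606 = 0.09923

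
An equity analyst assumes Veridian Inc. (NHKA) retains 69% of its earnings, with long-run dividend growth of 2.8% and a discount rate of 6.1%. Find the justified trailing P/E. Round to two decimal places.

9.66

Payout ratio b = 1 − 0.69 = 0.31.
Justified trailing P/E = b(1+g)/(r−g) = 0.31×(1+0.028)/(0.061−0.028) = 9.6570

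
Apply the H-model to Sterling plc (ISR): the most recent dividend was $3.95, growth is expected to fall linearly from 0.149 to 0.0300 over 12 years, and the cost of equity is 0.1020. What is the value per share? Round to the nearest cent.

H-model: P₀ = D₀[(1+g_L) + H(g_S−g_L)]/(r−g_L), with H = 12/2 = 6.
P₀ = 3.95 × [(1+0.03) + 6×(0.149−0.03)] / (0.102−0.03)
   = 3.95 × 1.7440 / 0.072 = 95.6778

$95.68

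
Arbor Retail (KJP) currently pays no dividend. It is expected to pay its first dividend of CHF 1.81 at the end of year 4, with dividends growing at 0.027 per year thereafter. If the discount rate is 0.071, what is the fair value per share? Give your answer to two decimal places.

Deferred-dividend DDM. At t=3 the remaining stream is a growing perpetuity with first payment D_4 = 1.81.
V_3 = D_4/(r−g) = 1.81/(0.071−0.027) = 41.1364
P₀ = V_3/(1+r)^3 = 41.1364/(1+0.071)^3 = 33.4856

CHF 33.49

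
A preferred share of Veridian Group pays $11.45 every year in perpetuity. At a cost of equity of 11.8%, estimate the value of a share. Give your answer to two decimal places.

$97.03

Zero-growth DDM (perpetuity): P₀ = D/r = 11.45 / 0.118 = 97.0339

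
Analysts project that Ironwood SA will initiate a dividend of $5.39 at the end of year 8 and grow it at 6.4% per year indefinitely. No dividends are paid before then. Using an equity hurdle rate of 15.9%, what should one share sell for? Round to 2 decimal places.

Deferred-dividend DDM. At t=7 the remaining stream is a growing perpetuity with first payment D_8 = 5.39.
V_7 = D_8/(r−g) = 5.39/(0.159−0.064) = 56.7368
P₀ = V_7/(1+r)^7 = 56.7368/(1+0.159)^7 = 20.1967

$20.20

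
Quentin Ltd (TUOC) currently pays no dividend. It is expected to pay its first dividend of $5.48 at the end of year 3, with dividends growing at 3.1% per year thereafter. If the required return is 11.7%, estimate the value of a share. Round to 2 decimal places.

$51.07

Deferred-dividend DDM. At t=2 the remaining stream is a growing perpetuity with first payment D_3 = 5.48.
V_2 = D_3/(r−g) = 5.48/(0.117−0.031) = 63.7209
P₀ = V_2/(1+r)^2 = 63.7209/(1+0.117)^2 = 51.0712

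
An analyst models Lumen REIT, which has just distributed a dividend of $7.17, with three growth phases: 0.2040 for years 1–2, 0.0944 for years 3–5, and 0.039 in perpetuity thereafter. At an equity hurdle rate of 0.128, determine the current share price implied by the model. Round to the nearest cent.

$125.99

Three-stage DDM. Project D₁…D_5; terminal Gordon value at t=5 with g = 0.039; discount at r = 0.128.
D_1 = 8.6327
D_2 = 10.3937
D_3 = 11.3749
D_4 = 12.4487
D_5 = 13.6239
TV_5 = 14.1552/(0.128−0.039) = 159.0472
P₀ = Σ Dₜ/(1+r)ᵗ + TV_5/(1+r)^5 = 125.9892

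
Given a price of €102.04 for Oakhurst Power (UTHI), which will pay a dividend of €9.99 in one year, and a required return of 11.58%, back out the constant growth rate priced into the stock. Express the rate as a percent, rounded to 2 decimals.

1.79%

From P₀ = D₁/(r − g), the implied growth is g = r − D₁/P₀.
g = 0.1158 − 9.99/102.04 = 0.1158 − 0.09790 = 0.01790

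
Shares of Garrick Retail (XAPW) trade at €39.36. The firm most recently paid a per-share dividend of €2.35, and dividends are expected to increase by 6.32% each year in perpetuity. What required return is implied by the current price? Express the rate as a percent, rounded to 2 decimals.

Rearranging the constant-growth DDM: r = D₁/P₀ + g.
D₁ = 2.35 × (1 + 0.0632) = 2.4985.
r = 2.4985 / 39.36 + 0.0632 = 0.06348 + 0.0632 = 0.12668

12.67%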